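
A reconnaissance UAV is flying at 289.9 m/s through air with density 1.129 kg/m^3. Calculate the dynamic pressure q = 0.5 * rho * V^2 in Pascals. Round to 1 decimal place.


Step 1: V^2 = 289.9^2 = 84042.01
Step 2: q = 0.5 * 1.129 * 84042.01
Step 3: q = 47441.7 Pa

47441.7


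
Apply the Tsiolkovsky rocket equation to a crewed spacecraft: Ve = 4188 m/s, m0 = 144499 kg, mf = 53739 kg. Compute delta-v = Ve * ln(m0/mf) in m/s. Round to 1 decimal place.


Step 1: Mass ratio m0/mf = 144499 / 53739 = 2.688904
Step 2: ln(2.688904) = 0.989134
Step 3: delta-v = 4188 * 0.989134 = 4142.5 m/s

4142.5


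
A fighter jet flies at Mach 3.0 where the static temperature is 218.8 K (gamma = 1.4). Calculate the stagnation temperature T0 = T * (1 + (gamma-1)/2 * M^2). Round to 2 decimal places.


Step 1: (gamma-1)/2 = 0.2
Step 2: M^2 = 9.0
Step 3: 1 + 0.2 * 9.0 = 2.8
Step 4: T0 = 218.8 * 2.8 = 612.64 K

612.64


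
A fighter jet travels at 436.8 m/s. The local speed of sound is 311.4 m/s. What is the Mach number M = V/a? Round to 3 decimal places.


Step 1: M = V / a = 436.8 / 311.4
Step 2: M = 1.403

1.403


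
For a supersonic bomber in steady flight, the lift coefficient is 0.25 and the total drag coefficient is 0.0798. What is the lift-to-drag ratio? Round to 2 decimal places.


Step 1: L/D = CL / CD = 0.25 / 0.0798
Step 2: L/D = 3.13

3.13


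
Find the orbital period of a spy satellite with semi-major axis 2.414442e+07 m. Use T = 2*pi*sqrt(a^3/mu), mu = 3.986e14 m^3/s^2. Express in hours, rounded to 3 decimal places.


Step 1: a^3 / mu = 1.407506e+22 / 3.986e14 = 3.531125e+07
Step 2: sqrt(3.531125e+07) = 5942.3266 s
Step 3: T = 2*pi * 5942.3266 = 37336.74 s
Step 4: T in hours = 37336.74 / 3600 = 10.371 hours

10.371


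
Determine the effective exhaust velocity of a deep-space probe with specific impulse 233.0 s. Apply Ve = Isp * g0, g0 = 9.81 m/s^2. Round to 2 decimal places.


Step 1: Ve = Isp * g0 = 233.0 * 9.81
Step 2: Ve = 2285.73 m/s

2285.73


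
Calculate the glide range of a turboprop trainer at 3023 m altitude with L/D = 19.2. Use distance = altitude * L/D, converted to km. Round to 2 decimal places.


Step 1: Glide distance = altitude * L/D = 3023 * 19.2 = 58041.6 m
Step 2: Convert to km: 58041.6 / 1000 = 58.04 km

58.04


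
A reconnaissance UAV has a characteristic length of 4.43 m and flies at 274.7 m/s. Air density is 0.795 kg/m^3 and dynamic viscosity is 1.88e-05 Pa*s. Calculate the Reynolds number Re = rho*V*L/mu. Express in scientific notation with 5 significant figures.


Step 1: Numerator = rho * V * L = 0.795 * 274.7 * 4.43 = 967.452195
Step 2: Re = 967.452195 / 1.88e-05
Step 3: Re = 5.1460e+07

5.1460e+07


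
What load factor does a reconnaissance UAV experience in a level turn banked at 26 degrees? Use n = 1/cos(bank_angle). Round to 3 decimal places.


Step 1: Convert 26 degrees to radians = 0.453786
Step 2: cos(26 deg) = 0.898794
Step 3: n = 1 / 0.898794 = 1.113

1.113


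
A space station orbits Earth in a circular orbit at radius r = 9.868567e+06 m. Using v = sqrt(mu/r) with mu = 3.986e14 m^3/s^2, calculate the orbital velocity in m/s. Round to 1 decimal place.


Step 1: mu / r = 3.986e14 / 9.868567e+06 = 40390869.3126
Step 2: v = sqrt(40390869.3126) = 6355.4 m/s

6355.4


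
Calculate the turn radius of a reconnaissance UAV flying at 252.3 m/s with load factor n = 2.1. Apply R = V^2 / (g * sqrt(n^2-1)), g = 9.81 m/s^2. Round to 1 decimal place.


Step 1: V^2 = 252.3^2 = 63655.29
Step 2: n^2 - 1 = 2.1^2 - 1 = 3.41
Step 3: sqrt(3.41) = 1.846619
Step 4: R = 63655.29 / (9.81 * 1.846619) = 3513.9 m

3513.9


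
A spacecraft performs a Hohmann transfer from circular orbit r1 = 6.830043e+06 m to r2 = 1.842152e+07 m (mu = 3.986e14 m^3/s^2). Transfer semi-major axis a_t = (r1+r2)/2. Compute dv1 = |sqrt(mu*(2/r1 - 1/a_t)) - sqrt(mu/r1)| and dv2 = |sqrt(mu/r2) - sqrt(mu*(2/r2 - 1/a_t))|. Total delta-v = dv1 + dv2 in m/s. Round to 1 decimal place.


Step 1: Transfer semi-major axis a_t = (6.830043e+06 + 1.842152e+07) / 2 = 1.262578e+07 m
Step 2: v1 (circular at r1) = sqrt(mu/r1) = 7639.36 m/s
Step 3: v_t1 = sqrt(mu*(2/r1 - 1/a_t)) = 9227.64 m/s
Step 4: dv1 = |9227.64 - 7639.36| = 1588.28 m/s
Step 5: v2 (circular at r2) = 4651.64 m/s, v_t2 = 3421.28 m/s
Step 6: dv2 = |4651.64 - 3421.28| = 1230.36 m/s
Step 7: Total delta-v = 1588.28 + 1230.36 = 2818.6 m/s

2818.6


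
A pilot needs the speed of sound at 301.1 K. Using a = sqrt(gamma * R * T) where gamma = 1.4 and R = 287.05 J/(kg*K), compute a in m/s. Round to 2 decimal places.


Step 1: gamma * R * T = 1.4 * 287.05 * 301.1 = 121003.057
Step 2: a = sqrt(121003.057) = 347.85 m/s

347.85


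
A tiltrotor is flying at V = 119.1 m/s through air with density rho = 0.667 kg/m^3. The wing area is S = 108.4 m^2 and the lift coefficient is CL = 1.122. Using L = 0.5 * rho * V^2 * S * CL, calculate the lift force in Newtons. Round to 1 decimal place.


Step 1: Calculate dynamic pressure q = 0.5 * 0.667 * 119.1^2 = 0.5 * 0.667 * 14184.81 = 4730.6341 Pa
Step 2: Multiply by wing area and lift coefficient: L = 4730.6341 * 108.4 * 1.122
Step 3: L = 512800.7402 * 1.122 = 575362.4 N

575362.4


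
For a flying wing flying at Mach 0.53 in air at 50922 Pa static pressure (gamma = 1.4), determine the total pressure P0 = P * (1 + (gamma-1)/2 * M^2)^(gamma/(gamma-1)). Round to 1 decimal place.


Step 1: (gamma-1)/2 * M^2 = 0.2 * 0.2809 = 0.05618
Step 2: 1 + 0.05618 = 1.05618
Step 3: Exponent gamma/(gamma-1) = 3.5
Step 4: P0 = 50922 * 1.05618^3.5 = 61657.8 Pa

61657.8


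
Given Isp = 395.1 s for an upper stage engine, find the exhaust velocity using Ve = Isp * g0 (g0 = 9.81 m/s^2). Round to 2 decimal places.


Step 1: Ve = Isp * g0 = 395.1 * 9.81
Step 2: Ve = 3875.93 m/s

3875.93


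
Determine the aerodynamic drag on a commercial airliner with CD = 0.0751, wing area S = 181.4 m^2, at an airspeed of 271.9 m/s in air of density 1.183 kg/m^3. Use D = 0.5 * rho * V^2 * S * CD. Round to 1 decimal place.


Step 1: Dynamic pressure q = 0.5 * 1.183 * 271.9^2 = 43729.3643 Pa
Step 2: Drag D = q * S * CD = 43729.3643 * 181.4 * 0.0751
Step 3: D = 595731.3 N

595731.3


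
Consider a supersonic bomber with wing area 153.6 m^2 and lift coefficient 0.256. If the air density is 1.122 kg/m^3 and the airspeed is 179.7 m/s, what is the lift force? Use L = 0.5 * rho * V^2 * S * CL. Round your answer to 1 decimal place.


Step 1: Calculate dynamic pressure q = 0.5 * 1.122 * 179.7^2 = 0.5 * 1.122 * 32292.09 = 18115.8625 Pa
Step 2: Multiply by wing area and lift coefficient: L = 18115.8625 * 153.6 * 0.256
Step 3: L = 2782596.4785 * 0.256 = 712344.7 N

712344.7


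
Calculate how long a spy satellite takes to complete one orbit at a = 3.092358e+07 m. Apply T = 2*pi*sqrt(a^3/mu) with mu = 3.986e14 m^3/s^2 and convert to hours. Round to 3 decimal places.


Step 1: a^3 / mu = 2.957122e+22 / 3.986e14 = 7.418772e+07
Step 2: sqrt(7.418772e+07) = 8613.2292 s
Step 3: T = 2*pi * 8613.2292 = 54118.51 s
Step 4: T in hours = 54118.51 / 3600 = 15.033 hours

15.033


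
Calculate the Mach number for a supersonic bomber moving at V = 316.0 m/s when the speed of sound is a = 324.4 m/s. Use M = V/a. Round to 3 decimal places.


Step 1: M = V / a = 316.0 / 324.4
Step 2: M = 0.974

0.974


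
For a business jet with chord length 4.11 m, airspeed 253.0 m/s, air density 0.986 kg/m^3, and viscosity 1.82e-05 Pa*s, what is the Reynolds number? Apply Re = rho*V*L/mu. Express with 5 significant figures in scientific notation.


Step 1: Numerator = rho * V * L = 0.986 * 253.0 * 4.11 = 1025.27238
Step 2: Re = 1025.27238 / 1.82e-05
Step 3: Re = 5.6334e+07

5.6334e+07


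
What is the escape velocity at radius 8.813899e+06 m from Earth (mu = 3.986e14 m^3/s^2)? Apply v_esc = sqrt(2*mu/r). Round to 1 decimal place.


Step 1: 2*mu/r = 2 * 3.986e14 / 8.813899e+06 = 90448052.5588
Step 2: v_esc = sqrt(90448052.5588) = 9510.4 m/s

9510.4


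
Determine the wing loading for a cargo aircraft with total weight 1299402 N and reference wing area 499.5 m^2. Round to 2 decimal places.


Step 1: Wing loading = W / S = 1299402 / 499.5
Step 2: Wing loading = 2601.41 N/m^2

2601.41


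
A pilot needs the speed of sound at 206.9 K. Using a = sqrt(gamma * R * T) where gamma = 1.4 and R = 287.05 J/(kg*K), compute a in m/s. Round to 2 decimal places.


Step 1: gamma * R * T = 1.4 * 287.05 * 206.9 = 83146.903
Step 2: a = sqrt(83146.903) = 288.35 m/s

288.35


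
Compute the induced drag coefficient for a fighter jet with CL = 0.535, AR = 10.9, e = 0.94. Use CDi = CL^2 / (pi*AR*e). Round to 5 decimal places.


Step 1: CL^2 = 0.535^2 = 0.286225
Step 2: pi * AR * e = 3.14159 * 10.9 * 0.94 = 32.188758
Step 3: CDi = 0.286225 / 32.188758 = 0.00889

0.00889


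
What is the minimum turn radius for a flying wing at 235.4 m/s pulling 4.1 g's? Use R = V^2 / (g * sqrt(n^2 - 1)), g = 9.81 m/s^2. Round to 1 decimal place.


Step 1: V^2 = 235.4^2 = 55413.16
Step 2: n^2 - 1 = 4.1^2 - 1 = 15.81
Step 3: sqrt(15.81) = 3.976179
Step 4: R = 55413.16 / (9.81 * 3.976179) = 1420.6 m

1420.6


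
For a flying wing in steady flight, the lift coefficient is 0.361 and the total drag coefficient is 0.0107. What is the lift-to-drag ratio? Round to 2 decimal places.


Step 1: L/D = CL / CD = 0.361 / 0.0107
Step 2: L/D = 33.74

33.74


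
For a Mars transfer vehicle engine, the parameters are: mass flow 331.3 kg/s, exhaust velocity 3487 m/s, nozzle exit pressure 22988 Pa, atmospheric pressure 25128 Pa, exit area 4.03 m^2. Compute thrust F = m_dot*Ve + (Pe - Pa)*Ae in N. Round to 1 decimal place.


Step 1: Momentum thrust = m_dot * Ve = 331.3 * 3487 = 1155243.1 N
Step 2: Pressure thrust = (Pe - Pa) * Ae = (22988 - 25128) * 4.03 = -8624.20 N
Step 3: Total thrust F = 1155243.1 + -8624.20 = 1146618.9 N

1146618.9


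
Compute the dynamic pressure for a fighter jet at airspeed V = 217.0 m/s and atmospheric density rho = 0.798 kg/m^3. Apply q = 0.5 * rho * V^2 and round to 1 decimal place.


Step 1: V^2 = 217.0^2 = 47089.0
Step 2: q = 0.5 * 0.798 * 47089.0
Step 3: q = 18788.5 Pa

18788.5


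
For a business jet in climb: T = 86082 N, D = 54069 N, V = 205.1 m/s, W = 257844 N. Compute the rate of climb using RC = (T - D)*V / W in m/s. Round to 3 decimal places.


Step 1: Excess thrust = T - D = 86082 - 54069 = 32013 N
Step 2: Excess power = 32013 * 205.1 = 6565866.3 W
Step 3: RC = 6565866.3 / 257844 = 25.464 m/s

25.464


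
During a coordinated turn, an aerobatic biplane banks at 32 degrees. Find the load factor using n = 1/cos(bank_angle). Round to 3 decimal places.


Step 1: Convert 32 degrees to radians = 0.558505
Step 2: cos(32 deg) = 0.848048
Step 3: n = 1 / 0.848048 = 1.179

1.179


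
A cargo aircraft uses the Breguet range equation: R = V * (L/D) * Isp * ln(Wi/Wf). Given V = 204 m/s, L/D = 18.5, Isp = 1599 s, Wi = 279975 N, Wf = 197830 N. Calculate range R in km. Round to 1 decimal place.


Step 1: Coefficient = V * (L/D) * Isp = 204 * 18.5 * 1599 = 6034626.0 m
Step 2: Wi/Wf = 279975 / 197830 = 1.41523
Step 3: ln(1.41523) = 0.347292
Step 4: R = 6034626.0 * 0.347292 = 2095778.8 m = 2095.8 km

2095.8


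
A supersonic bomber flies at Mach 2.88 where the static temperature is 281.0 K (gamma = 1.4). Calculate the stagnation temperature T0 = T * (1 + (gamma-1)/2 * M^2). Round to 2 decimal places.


Step 1: (gamma-1)/2 = 0.2
Step 2: M^2 = 8.2944
Step 3: 1 + 0.2 * 8.2944 = 2.65888
Step 4: T0 = 281.0 * 2.65888 = 747.15 K

747.15


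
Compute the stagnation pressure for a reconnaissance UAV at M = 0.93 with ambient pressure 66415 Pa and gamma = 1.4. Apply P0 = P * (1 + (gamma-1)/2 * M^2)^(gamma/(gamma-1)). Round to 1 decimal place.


Step 1: (gamma-1)/2 * M^2 = 0.2 * 0.8649 = 0.17298
Step 2: 1 + 0.17298 = 1.17298
Step 3: Exponent gamma/(gamma-1) = 3.5
Step 4: P0 = 66415 * 1.17298^3.5 = 116086.9 Pa

116086.9


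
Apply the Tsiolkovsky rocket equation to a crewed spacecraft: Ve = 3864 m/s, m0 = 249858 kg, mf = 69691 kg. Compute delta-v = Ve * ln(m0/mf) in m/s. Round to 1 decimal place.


Step 1: Mass ratio m0/mf = 249858 / 69691 = 3.585226
Step 2: ln(3.585226) = 1.276822
Step 3: delta-v = 3864 * 1.276822 = 4933.6 m/s

4933.6


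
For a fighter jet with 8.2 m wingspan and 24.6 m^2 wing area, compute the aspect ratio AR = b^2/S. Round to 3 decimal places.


Step 1: b^2 = 8.2^2 = 67.24
Step 2: AR = 67.24 / 24.6 = 2.733

2.733


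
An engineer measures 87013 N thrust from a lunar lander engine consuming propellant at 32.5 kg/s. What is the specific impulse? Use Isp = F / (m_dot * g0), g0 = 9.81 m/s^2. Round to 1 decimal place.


Step 1: m_dot * g0 = 32.5 * 9.81 = 318.82
Step 2: Isp = 87013 / 318.82 = 272.9 s

272.9


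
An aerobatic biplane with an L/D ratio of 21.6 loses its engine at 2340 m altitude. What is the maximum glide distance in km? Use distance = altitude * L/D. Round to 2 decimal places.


Step 1: Glide distance = altitude * L/D = 2340 * 21.6 = 50544.0 m
Step 2: Convert to km: 50544.0 / 1000 = 50.54 km

50.54


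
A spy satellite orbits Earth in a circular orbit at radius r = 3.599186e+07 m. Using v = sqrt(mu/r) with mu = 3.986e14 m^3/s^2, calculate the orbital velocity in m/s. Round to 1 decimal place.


Step 1: mu / r = 3.986e14 / 3.599186e+07 = 11074726.3409
Step 2: v = sqrt(11074726.3409) = 3327.9 m/s

3327.9


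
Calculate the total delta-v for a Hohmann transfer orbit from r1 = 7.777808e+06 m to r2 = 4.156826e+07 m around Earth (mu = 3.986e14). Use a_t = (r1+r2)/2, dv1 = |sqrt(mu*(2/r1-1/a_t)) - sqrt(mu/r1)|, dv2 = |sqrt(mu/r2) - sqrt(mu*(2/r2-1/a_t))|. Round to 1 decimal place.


Step 1: Transfer semi-major axis a_t = (7.777808e+06 + 4.156826e+07) / 2 = 2.467303e+07 m
Step 2: v1 (circular at r1) = sqrt(mu/r1) = 7158.8 m/s
Step 3: v_t1 = sqrt(mu*(2/r1 - 1/a_t)) = 9292.01 m/s
Step 4: dv1 = |9292.01 - 7158.8| = 2133.21 m/s
Step 5: v2 (circular at r2) = 3096.62 m/s, v_t2 = 1738.62 m/s
Step 6: dv2 = |3096.62 - 1738.62| = 1358.0 m/s
Step 7: Total delta-v = 2133.21 + 1358.0 = 3491.2 m/s

3491.2


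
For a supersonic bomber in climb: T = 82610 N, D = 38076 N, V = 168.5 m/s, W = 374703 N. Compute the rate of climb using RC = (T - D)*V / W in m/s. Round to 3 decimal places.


Step 1: Excess thrust = T - D = 82610 - 38076 = 44534 N
Step 2: Excess power = 44534 * 168.5 = 7503979.0 W
Step 3: RC = 7503979.0 / 374703 = 20.026 m/s

20.026


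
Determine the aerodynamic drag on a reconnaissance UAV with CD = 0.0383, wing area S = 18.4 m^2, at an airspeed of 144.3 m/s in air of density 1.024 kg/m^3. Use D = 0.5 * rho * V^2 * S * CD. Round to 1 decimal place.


Step 1: Dynamic pressure q = 0.5 * 1.024 * 144.3^2 = 10661.1149 Pa
Step 2: Drag D = q * S * CD = 10661.1149 * 18.4 * 0.0383
Step 3: D = 7513.1 N

7513.1


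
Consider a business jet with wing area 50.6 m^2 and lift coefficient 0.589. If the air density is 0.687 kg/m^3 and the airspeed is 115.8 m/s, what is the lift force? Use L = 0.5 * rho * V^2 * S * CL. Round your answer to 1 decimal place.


Step 1: Calculate dynamic pressure q = 0.5 * 0.687 * 115.8^2 = 0.5 * 0.687 * 13409.64 = 4606.2113 Pa
Step 2: Multiply by wing area and lift coefficient: L = 4606.2113 * 50.6 * 0.589
Step 3: L = 233074.2938 * 0.589 = 137280.8 N

137280.8


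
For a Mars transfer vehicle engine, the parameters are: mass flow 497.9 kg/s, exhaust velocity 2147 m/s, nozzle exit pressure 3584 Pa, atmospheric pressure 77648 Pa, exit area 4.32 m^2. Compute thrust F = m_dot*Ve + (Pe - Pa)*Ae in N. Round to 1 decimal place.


Step 1: Momentum thrust = m_dot * Ve = 497.9 * 2147 = 1068991.3 N
Step 2: Pressure thrust = (Pe - Pa) * Ae = (3584 - 77648) * 4.32 = -319956.48 N
Step 3: Total thrust F = 1068991.3 + -319956.48 = 749034.8 N

749034.8


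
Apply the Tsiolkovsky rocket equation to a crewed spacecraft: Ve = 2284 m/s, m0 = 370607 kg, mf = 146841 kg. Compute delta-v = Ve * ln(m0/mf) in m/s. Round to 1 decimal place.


Step 1: Mass ratio m0/mf = 370607 / 146841 = 2.523866
Step 2: ln(2.523866) = 0.925792
Step 3: delta-v = 2284 * 0.925792 = 2114.5 m/s

2114.5


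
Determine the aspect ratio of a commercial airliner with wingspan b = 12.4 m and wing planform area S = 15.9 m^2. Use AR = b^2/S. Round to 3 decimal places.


Step 1: b^2 = 12.4^2 = 153.76
Step 2: AR = 153.76 / 15.9 = 9.670

9.670


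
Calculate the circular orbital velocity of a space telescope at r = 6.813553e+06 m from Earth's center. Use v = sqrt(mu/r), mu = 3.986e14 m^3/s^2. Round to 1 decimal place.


Step 1: mu / r = 3.986e14 / 6.813553e+06 = 58501049.3057
Step 2: v = sqrt(58501049.3057) = 7648.6 m/s

7648.6


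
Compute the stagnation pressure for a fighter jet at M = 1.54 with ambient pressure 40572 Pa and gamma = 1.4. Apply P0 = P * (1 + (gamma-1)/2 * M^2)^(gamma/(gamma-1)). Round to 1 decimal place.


Step 1: (gamma-1)/2 * M^2 = 0.2 * 2.3716 = 0.47432
Step 2: 1 + 0.47432 = 1.47432
Step 3: Exponent gamma/(gamma-1) = 3.5
Step 4: P0 = 40572 * 1.47432^3.5 = 157869.3 Pa

157869.3


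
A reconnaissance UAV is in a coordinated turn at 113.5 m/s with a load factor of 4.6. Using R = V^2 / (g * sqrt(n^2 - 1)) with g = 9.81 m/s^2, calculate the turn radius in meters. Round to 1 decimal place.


Step 1: V^2 = 113.5^2 = 12882.25
Step 2: n^2 - 1 = 4.6^2 - 1 = 20.16
Step 3: sqrt(20.16) = 4.489989
Step 4: R = 12882.25 / (9.81 * 4.489989) = 292.5 m

292.5


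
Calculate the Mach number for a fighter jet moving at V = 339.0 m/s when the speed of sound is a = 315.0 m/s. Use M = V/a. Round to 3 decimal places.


Step 1: M = V / a = 339.0 / 315.0
Step 2: M = 1.076

1.076


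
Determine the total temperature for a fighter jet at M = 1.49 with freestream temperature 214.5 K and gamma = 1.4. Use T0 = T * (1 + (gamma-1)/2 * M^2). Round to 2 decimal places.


Step 1: (gamma-1)/2 = 0.2
Step 2: M^2 = 2.2201
Step 3: 1 + 0.2 * 2.2201 = 1.44402
Step 4: T0 = 214.5 * 1.44402 = 309.74 K

309.74


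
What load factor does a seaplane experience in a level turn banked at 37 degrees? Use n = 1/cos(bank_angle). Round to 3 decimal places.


Step 1: Convert 37 degrees to radians = 0.645772
Step 2: cos(37 deg) = 0.798636
Step 3: n = 1 / 0.798636 = 1.252

1.252


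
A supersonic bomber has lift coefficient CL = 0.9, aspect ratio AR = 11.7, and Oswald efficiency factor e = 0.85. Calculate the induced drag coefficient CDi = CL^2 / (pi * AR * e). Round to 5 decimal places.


Step 1: CL^2 = 0.9^2 = 0.81
Step 2: pi * AR * e = 3.14159 * 11.7 * 0.85 = 31.243139
Step 3: CDi = 0.81 / 31.243139 = 0.02593

0.02593


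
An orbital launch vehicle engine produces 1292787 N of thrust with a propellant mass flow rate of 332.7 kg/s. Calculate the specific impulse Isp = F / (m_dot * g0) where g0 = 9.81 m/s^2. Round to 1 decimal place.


Step 1: m_dot * g0 = 332.7 * 9.81 = 3263.79
Step 2: Isp = 1292787 / 3263.79 = 396.1 s

396.1


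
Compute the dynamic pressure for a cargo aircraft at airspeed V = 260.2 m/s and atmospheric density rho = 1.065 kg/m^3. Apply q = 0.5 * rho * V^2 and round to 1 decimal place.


Step 1: V^2 = 260.2^2 = 67704.04
Step 2: q = 0.5 * 1.065 * 67704.04
Step 3: q = 36052.4 Pa

36052.4


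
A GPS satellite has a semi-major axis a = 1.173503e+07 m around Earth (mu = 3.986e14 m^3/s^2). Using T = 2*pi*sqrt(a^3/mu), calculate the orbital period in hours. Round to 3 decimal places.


Step 1: a^3 / mu = 1.616042e+21 / 3.986e14 = 4.054295e+06
Step 2: sqrt(4.054295e+06) = 2013.5279 s
Step 3: T = 2*pi * 2013.5279 = 12651.37 s
Step 4: T in hours = 12651.37 / 3600 = 3.514 hours

3.514


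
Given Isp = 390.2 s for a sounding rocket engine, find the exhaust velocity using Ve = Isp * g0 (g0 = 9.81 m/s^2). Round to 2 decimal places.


Step 1: Ve = Isp * g0 = 390.2 * 9.81
Step 2: Ve = 3827.86 m/s

3827.86


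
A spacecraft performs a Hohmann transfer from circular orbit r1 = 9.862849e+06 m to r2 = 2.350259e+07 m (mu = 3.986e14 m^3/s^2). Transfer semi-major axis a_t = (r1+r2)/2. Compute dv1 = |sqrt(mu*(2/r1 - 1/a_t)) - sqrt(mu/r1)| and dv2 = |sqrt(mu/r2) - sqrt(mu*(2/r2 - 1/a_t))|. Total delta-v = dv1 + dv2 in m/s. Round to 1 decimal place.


Step 1: Transfer semi-major axis a_t = (9.862849e+06 + 2.350259e+07) / 2 = 1.668272e+07 m
Step 2: v1 (circular at r1) = sqrt(mu/r1) = 6357.22 m/s
Step 3: v_t1 = sqrt(mu*(2/r1 - 1/a_t)) = 7545.57 m/s
Step 4: dv1 = |7545.57 - 6357.22| = 1188.34 m/s
Step 5: v2 (circular at r2) = 4118.23 m/s, v_t2 = 3166.49 m/s
Step 6: dv2 = |4118.23 - 3166.49| = 951.74 m/s
Step 7: Total delta-v = 1188.34 + 951.74 = 2140.1 m/s

2140.1


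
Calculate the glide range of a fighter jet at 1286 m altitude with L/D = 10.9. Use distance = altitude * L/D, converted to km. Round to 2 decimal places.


Step 1: Glide distance = altitude * L/D = 1286 * 10.9 = 14017.4 m
Step 2: Convert to km: 14017.4 / 1000 = 14.02 km

14.02


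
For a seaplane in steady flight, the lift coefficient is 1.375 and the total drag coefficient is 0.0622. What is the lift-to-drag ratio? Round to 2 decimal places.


Step 1: L/D = CL / CD = 1.375 / 0.0622
Step 2: L/D = 22.11

22.11


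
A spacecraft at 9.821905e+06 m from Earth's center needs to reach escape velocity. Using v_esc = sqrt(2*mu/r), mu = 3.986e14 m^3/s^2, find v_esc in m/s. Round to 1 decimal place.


Step 1: 2*mu/r = 2 * 3.986e14 / 9.821905e+06 = 81165517.28
Step 2: v_esc = sqrt(81165517.28) = 9009.2 m/s

9009.2


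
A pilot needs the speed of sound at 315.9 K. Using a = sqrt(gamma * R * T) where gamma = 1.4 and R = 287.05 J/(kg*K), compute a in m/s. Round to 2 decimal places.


Step 1: gamma * R * T = 1.4 * 287.05 * 315.9 = 126950.733
Step 2: a = sqrt(126950.733) = 356.30 m/s

356.30


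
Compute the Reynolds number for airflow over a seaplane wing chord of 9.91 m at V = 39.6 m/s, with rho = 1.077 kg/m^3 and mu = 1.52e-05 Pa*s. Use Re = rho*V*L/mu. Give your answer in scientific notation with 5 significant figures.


Step 1: Numerator = rho * V * L = 1.077 * 39.6 * 9.91 = 422.653572
Step 2: Re = 422.653572 / 1.52e-05
Step 3: Re = 2.7806e+07

2.7806e+07


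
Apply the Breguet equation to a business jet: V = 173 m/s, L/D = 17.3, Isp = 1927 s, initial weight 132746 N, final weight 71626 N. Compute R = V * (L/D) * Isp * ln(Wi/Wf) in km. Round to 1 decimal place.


Step 1: Coefficient = V * (L/D) * Isp = 173 * 17.3 * 1927 = 5767318.3 m
Step 2: Wi/Wf = 132746 / 71626 = 1.853321
Step 3: ln(1.853321) = 0.616979
Step 4: R = 5767318.3 * 0.616979 = 3558316.5 m = 3558.3 km

3558.3


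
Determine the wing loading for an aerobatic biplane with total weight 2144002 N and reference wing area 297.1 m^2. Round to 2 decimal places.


Step 1: Wing loading = W / S = 2144002 / 297.1
Step 2: Wing loading = 7216.43 N/m^2

7216.43


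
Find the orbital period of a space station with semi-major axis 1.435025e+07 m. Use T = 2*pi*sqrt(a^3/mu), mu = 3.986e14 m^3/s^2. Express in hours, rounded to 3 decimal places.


Step 1: a^3 / mu = 2.955142e+21 / 3.986e14 = 7.413804e+06
Step 2: sqrt(7.413804e+06) = 2722.8302 s
Step 3: T = 2*pi * 2722.8302 = 17108.05 s
Step 4: T in hours = 17108.05 / 3600 = 4.752 hours

4.752


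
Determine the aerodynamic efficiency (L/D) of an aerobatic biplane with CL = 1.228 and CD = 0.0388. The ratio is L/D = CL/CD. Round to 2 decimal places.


Step 1: L/D = CL / CD = 1.228 / 0.0388
Step 2: L/D = 31.65

31.65


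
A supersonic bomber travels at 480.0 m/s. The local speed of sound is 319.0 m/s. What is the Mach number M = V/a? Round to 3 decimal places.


Step 1: M = V / a = 480.0 / 319.0
Step 2: M = 1.505

1.505


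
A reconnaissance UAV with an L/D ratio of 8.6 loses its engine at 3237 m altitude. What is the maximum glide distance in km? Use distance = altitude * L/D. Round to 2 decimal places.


Step 1: Glide distance = altitude * L/D = 3237 * 8.6 = 27838.2 m
Step 2: Convert to km: 27838.2 / 1000 = 27.84 km

27.84


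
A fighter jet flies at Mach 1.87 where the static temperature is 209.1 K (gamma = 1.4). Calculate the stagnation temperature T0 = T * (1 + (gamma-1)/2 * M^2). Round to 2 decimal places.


Step 1: (gamma-1)/2 = 0.2
Step 2: M^2 = 3.4969
Step 3: 1 + 0.2 * 3.4969 = 1.69938
Step 4: T0 = 209.1 * 1.69938 = 355.34 K

355.34


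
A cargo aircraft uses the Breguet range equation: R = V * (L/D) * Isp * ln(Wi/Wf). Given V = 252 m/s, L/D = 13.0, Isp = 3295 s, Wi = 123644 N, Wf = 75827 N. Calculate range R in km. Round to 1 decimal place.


Step 1: Coefficient = V * (L/D) * Isp = 252 * 13.0 * 3295 = 10794420.0 m
Step 2: Wi/Wf = 123644 / 75827 = 1.630607
Step 3: ln(1.630607) = 0.488952
Step 4: R = 10794420.0 * 0.488952 = 5277953.7 m = 5278.0 km

5278.0


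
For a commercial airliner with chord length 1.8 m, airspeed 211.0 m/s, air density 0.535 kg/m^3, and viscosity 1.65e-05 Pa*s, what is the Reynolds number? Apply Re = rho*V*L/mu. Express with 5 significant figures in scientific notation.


Step 1: Numerator = rho * V * L = 0.535 * 211.0 * 1.8 = 203.193
Step 2: Re = 203.193 / 1.65e-05
Step 3: Re = 1.2315e+07

1.2315e+07


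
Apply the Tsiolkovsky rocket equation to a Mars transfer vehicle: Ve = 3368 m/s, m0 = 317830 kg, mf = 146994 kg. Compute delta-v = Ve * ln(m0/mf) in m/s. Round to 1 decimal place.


Step 1: Mass ratio m0/mf = 317830 / 146994 = 2.162197
Step 2: ln(2.162197) = 0.771125
Step 3: delta-v = 3368 * 0.771125 = 2597.1 m/s

2597.1


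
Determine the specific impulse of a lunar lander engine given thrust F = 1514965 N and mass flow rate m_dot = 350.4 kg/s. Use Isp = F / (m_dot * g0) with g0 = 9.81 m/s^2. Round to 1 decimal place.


Step 1: m_dot * g0 = 350.4 * 9.81 = 3437.42
Step 2: Isp = 1514965 / 3437.42 = 440.7 s

440.7


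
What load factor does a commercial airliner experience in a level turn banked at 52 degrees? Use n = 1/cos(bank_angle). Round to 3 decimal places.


Step 1: Convert 52 degrees to radians = 0.907571
Step 2: cos(52 deg) = 0.615661
Step 3: n = 1 / 0.615661 = 1.624

1.624


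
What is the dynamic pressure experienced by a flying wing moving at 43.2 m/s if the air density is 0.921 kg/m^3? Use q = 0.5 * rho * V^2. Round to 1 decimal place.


Step 1: V^2 = 43.2^2 = 1866.24
Step 2: q = 0.5 * 0.921 * 1866.24
Step 3: q = 859.4 Pa

859.4


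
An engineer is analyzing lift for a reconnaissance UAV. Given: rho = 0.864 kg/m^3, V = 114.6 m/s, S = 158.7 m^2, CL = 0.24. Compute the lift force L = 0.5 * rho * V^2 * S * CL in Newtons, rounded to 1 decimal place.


Step 1: Calculate dynamic pressure q = 0.5 * 0.864 * 114.6^2 = 0.5 * 0.864 * 13133.16 = 5673.5251 Pa
Step 2: Multiply by wing area and lift coefficient: L = 5673.5251 * 158.7 * 0.24
Step 3: L = 900388.4365 * 0.24 = 216093.2 N

216093.2


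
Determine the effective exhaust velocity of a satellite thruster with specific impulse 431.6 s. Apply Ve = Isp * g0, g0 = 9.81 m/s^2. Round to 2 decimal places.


Step 1: Ve = Isp * g0 = 431.6 * 9.81
Step 2: Ve = 4234.00 m/s

4234.00


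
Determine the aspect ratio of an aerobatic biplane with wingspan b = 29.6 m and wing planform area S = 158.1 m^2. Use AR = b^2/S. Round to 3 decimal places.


Step 1: b^2 = 29.6^2 = 876.16
Step 2: AR = 876.16 / 158.1 = 5.542

5.542


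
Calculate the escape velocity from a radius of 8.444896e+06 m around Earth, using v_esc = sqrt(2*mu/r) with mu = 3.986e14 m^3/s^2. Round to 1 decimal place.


Step 1: 2*mu/r = 2 * 3.986e14 / 8.444896e+06 = 94400215.2306
Step 2: v_esc = sqrt(94400215.2306) = 9716.0 m/s

9716.0


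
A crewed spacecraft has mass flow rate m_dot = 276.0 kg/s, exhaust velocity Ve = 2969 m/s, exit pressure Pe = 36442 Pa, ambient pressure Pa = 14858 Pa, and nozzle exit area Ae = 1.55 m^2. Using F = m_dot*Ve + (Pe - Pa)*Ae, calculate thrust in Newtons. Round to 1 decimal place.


Step 1: Momentum thrust = m_dot * Ve = 276.0 * 2969 = 819444.0 N
Step 2: Pressure thrust = (Pe - Pa) * Ae = (36442 - 14858) * 1.55 = 33455.20 N
Step 3: Total thrust F = 819444.0 + 33455.20 = 852899.2 N

852899.2


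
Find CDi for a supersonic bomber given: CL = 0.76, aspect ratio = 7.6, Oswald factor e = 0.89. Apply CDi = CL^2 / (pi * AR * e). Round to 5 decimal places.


Step 1: CL^2 = 0.76^2 = 0.5776
Step 2: pi * AR * e = 3.14159 * 7.6 * 0.89 = 21.249733
Step 3: CDi = 0.5776 / 21.249733 = 0.02718

0.02718


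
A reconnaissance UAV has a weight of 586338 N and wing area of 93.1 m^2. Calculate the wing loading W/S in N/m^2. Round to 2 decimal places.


Step 1: Wing loading = W / S = 586338 / 93.1
Step 2: Wing loading = 6297.94 N/m^2

6297.94


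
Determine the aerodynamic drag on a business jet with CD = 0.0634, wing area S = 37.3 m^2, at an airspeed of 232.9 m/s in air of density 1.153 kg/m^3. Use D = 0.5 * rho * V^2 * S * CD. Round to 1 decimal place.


Step 1: Dynamic pressure q = 0.5 * 1.153 * 232.9^2 = 31270.7494 Pa
Step 2: Drag D = q * S * CD = 31270.7494 * 37.3 * 0.0634
Step 3: D = 73949.7 N

73949.7


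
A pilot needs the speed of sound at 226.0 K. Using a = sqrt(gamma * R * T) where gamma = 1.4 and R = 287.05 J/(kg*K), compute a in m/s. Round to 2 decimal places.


Step 1: gamma * R * T = 1.4 * 287.05 * 226.0 = 90822.62
Step 2: a = sqrt(90822.62) = 301.37 m/s

301.37


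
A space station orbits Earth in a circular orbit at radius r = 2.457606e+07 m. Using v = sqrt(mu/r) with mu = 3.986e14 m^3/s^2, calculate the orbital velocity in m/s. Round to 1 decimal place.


Step 1: mu / r = 3.986e14 / 2.457606e+07 = 16219035.9236
Step 2: v = sqrt(16219035.9236) = 4027.3 m/s

4027.3


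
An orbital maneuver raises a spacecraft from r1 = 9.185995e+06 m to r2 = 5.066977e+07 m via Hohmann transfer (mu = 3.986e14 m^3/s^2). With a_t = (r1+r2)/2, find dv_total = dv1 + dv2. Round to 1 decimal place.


Step 1: Transfer semi-major axis a_t = (9.185995e+06 + 5.066977e+07) / 2 = 2.992788e+07 m
Step 2: v1 (circular at r1) = sqrt(mu/r1) = 6587.27 m/s
Step 3: v_t1 = sqrt(mu*(2/r1 - 1/a_t)) = 8571.21 m/s
Step 4: dv1 = |8571.21 - 6587.27| = 1983.94 m/s
Step 5: v2 (circular at r2) = 2804.75 m/s, v_t2 = 1553.89 m/s
Step 6: dv2 = |2804.75 - 1553.89| = 1250.86 m/s
Step 7: Total delta-v = 1983.94 + 1250.86 = 3234.8 m/s

3234.8


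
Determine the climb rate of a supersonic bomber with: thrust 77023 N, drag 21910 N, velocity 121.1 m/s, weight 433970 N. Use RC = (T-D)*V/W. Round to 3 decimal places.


Step 1: Excess thrust = T - D = 77023 - 21910 = 55113 N
Step 2: Excess power = 55113 * 121.1 = 6674184.3 W
Step 3: RC = 6674184.3 / 433970 = 15.379 m/s

15.379


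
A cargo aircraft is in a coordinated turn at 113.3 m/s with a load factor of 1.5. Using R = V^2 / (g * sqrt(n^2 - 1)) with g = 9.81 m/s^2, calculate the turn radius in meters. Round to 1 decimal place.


Step 1: V^2 = 113.3^2 = 12836.89
Step 2: n^2 - 1 = 1.5^2 - 1 = 1.25
Step 3: sqrt(1.25) = 1.118034
Step 4: R = 12836.89 / (9.81 * 1.118034) = 1170.4 m

1170.4


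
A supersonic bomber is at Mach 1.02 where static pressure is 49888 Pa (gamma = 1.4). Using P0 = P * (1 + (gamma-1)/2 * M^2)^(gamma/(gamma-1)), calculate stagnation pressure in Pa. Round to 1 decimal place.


Step 1: (gamma-1)/2 * M^2 = 0.2 * 1.0404 = 0.20808
Step 2: 1 + 0.20808 = 1.20808
Step 3: Exponent gamma/(gamma-1) = 3.5
Step 4: P0 = 49888 * 1.20808^3.5 = 96678.7 Pa

96678.7


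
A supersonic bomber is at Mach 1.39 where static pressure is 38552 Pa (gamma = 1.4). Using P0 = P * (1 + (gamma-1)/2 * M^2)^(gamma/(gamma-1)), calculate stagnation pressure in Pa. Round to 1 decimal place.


Step 1: (gamma-1)/2 * M^2 = 0.2 * 1.9321 = 0.38642
Step 2: 1 + 0.38642 = 1.38642
Step 3: Exponent gamma/(gamma-1) = 3.5
Step 4: P0 = 38552 * 1.38642^3.5 = 120970.3 Pa

120970.3


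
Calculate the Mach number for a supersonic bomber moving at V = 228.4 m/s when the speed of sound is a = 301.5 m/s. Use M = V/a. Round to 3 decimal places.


Step 1: M = V / a = 228.4 / 301.5
Step 2: M = 0.758

0.758


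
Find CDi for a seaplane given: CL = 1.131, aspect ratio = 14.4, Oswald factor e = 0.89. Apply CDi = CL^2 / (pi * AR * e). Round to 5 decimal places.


Step 1: CL^2 = 1.131^2 = 1.279161
Step 2: pi * AR * e = 3.14159 * 14.4 * 0.89 = 40.262651
Step 3: CDi = 1.279161 / 40.262651 = 0.03177

0.03177


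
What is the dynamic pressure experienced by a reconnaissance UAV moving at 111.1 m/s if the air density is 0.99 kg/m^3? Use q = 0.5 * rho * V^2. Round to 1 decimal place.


Step 1: V^2 = 111.1^2 = 12343.21
Step 2: q = 0.5 * 0.99 * 12343.21
Step 3: q = 6109.9 Pa

6109.9


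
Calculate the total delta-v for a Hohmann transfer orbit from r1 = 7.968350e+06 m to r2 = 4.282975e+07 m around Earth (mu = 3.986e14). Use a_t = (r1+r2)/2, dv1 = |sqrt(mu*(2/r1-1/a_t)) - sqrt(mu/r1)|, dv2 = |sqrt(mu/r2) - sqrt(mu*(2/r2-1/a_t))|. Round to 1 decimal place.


Step 1: Transfer semi-major axis a_t = (7.968350e+06 + 4.282975e+07) / 2 = 2.539905e+07 m
Step 2: v1 (circular at r1) = sqrt(mu/r1) = 7072.69 m/s
Step 3: v_t1 = sqrt(mu*(2/r1 - 1/a_t)) = 9184.35 m/s
Step 4: dv1 = |9184.35 - 7072.69| = 2111.66 m/s
Step 5: v2 (circular at r2) = 3050.67 m/s, v_t2 = 1708.72 m/s
Step 6: dv2 = |3050.67 - 1708.72| = 1341.95 m/s
Step 7: Total delta-v = 2111.66 + 1341.95 = 3453.6 m/s

3453.6


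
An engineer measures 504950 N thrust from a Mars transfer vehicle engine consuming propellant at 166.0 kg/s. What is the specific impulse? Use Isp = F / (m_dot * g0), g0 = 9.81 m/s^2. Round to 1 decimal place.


Step 1: m_dot * g0 = 166.0 * 9.81 = 1628.46
Step 2: Isp = 504950 / 1628.46 = 310.1 s

310.1


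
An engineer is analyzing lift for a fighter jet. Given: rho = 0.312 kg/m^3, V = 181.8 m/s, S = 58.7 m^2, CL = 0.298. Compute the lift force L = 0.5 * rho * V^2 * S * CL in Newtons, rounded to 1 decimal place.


Step 1: Calculate dynamic pressure q = 0.5 * 0.312 * 181.8^2 = 0.5 * 0.312 * 33051.24 = 5155.9934 Pa
Step 2: Multiply by wing area and lift coefficient: L = 5155.9934 * 58.7 * 0.298
Step 3: L = 302656.8149 * 0.298 = 90191.7 N

90191.7


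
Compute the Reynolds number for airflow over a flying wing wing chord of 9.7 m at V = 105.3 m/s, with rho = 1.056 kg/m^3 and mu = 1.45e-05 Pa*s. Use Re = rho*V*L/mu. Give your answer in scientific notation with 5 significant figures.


Step 1: Numerator = rho * V * L = 1.056 * 105.3 * 9.7 = 1078.60896
Step 2: Re = 1078.60896 / 1.45e-05
Step 3: Re = 7.4387e+07

7.4387e+07


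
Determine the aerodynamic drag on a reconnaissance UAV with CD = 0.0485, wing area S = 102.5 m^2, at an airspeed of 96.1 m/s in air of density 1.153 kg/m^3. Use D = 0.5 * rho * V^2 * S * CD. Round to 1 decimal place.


Step 1: Dynamic pressure q = 0.5 * 1.153 * 96.1^2 = 5324.0986 Pa
Step 2: Drag D = q * S * CD = 5324.0986 * 102.5 * 0.0485
Step 3: D = 26467.4 N

26467.4


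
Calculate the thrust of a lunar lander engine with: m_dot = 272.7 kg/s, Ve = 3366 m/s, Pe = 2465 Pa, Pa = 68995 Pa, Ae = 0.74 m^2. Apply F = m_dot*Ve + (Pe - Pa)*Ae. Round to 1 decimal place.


Step 1: Momentum thrust = m_dot * Ve = 272.7 * 3366 = 917908.2 N
Step 2: Pressure thrust = (Pe - Pa) * Ae = (2465 - 68995) * 0.74 = -49232.20 N
Step 3: Total thrust F = 917908.2 + -49232.20 = 868676.0 N

868676.0


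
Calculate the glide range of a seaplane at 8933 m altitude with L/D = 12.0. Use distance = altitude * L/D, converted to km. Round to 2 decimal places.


Step 1: Glide distance = altitude * L/D = 8933 * 12.0 = 107196.0 m
Step 2: Convert to km: 107196.0 / 1000 = 107.20 km

107.20


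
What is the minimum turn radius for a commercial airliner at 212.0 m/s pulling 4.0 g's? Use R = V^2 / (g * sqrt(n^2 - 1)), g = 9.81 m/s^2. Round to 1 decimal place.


Step 1: V^2 = 212.0^2 = 44944.0
Step 2: n^2 - 1 = 4.0^2 - 1 = 15.0
Step 3: sqrt(15.0) = 3.872983
Step 4: R = 44944.0 / (9.81 * 3.872983) = 1182.9 m

1182.9


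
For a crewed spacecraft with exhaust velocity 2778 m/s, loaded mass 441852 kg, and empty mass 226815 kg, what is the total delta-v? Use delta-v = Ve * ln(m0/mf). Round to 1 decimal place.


Step 1: Mass ratio m0/mf = 441852 / 226815 = 1.948072
Step 2: ln(1.948072) = 0.66684
Step 3: delta-v = 2778 * 0.66684 = 1852.5 m/s

1852.5


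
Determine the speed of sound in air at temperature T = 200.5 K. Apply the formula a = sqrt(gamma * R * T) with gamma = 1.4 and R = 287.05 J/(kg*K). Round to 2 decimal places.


Step 1: gamma * R * T = 1.4 * 287.05 * 200.5 = 80574.935
Step 2: a = sqrt(80574.935) = 283.86 m/s

283.86


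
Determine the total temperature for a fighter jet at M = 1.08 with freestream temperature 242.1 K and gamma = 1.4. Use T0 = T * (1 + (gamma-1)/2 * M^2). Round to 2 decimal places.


Step 1: (gamma-1)/2 = 0.2
Step 2: M^2 = 1.1664
Step 3: 1 + 0.2 * 1.1664 = 1.23328
Step 4: T0 = 242.1 * 1.23328 = 298.58 K

298.58


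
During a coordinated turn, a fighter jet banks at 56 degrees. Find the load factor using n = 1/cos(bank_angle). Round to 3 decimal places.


Step 1: Convert 56 degrees to radians = 0.977384
Step 2: cos(56 deg) = 0.559193
Step 3: n = 1 / 0.559193 = 1.788

1.788


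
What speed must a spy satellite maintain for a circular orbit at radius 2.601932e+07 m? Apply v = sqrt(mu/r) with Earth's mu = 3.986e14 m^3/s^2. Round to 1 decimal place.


Step 1: mu / r = 3.986e14 / 2.601932e+07 = 15319385.7487
Step 2: v = sqrt(15319385.7487) = 3914.0 m/s

3914.0


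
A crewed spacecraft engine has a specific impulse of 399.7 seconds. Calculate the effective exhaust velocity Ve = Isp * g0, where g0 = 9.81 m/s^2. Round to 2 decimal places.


Step 1: Ve = Isp * g0 = 399.7 * 9.81
Step 2: Ve = 3921.06 m/s

3921.06


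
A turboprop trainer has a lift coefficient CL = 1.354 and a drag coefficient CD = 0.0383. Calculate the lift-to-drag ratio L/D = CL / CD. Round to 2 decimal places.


Step 1: L/D = CL / CD = 1.354 / 0.0383
Step 2: L/D = 35.35

35.35


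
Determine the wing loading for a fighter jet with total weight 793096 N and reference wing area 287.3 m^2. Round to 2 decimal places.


Step 1: Wing loading = W / S = 793096 / 287.3
Step 2: Wing loading = 2760.52 N/m^2

2760.52


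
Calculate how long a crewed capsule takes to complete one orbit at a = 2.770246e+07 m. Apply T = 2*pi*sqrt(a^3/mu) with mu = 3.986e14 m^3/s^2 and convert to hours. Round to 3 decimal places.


Step 1: a^3 / mu = 2.125960e+22 / 3.986e14 = 5.333567e+07
Step 2: sqrt(5.333567e+07) = 7303.1271 s
Step 3: T = 2*pi * 7303.1271 = 45886.9 s
Step 4: T in hours = 45886.9 / 3600 = 12.746 hours

12.746


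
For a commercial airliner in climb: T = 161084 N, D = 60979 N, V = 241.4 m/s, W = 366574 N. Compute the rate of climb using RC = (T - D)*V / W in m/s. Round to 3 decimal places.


Step 1: Excess thrust = T - D = 161084 - 60979 = 100105 N
Step 2: Excess power = 100105 * 241.4 = 24165347.0 W
Step 3: RC = 24165347.0 / 366574 = 65.922 m/s

65.922


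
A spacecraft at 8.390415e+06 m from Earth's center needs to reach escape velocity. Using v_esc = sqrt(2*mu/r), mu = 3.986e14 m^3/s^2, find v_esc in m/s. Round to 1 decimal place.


Step 1: 2*mu/r = 2 * 3.986e14 / 8.390415e+06 = 95013178.7283
Step 2: v_esc = sqrt(95013178.7283) = 9747.5 m/s

9747.5


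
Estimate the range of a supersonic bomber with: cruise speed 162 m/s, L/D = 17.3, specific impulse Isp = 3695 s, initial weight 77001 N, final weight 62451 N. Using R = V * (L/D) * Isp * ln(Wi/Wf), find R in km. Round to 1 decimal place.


Step 1: Coefficient = V * (L/D) * Isp = 162 * 17.3 * 3695 = 10355607.0 m
Step 2: Wi/Wf = 77001 / 62451 = 1.232983
Step 3: ln(1.232983) = 0.209436
Step 4: R = 10355607.0 * 0.209436 = 2168838.6 m = 2168.8 km

2168.8


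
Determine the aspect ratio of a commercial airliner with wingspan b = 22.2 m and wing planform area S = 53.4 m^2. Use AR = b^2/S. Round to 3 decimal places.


Step 1: b^2 = 22.2^2 = 492.84
Step 2: AR = 492.84 / 53.4 = 9.229

9.229


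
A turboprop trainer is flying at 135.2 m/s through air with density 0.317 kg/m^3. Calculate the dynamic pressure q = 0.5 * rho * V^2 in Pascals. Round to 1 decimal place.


Step 1: V^2 = 135.2^2 = 18279.04
Step 2: q = 0.5 * 0.317 * 18279.04
Step 3: q = 2897.2 Pa

2897.2
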